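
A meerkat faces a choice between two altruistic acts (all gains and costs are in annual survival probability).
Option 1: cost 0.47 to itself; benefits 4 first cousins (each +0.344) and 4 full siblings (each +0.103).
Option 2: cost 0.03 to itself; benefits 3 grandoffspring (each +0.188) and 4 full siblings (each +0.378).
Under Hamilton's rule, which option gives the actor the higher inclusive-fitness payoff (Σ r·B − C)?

Option 2

Option 1: r to a first cousin = 0.125.
Option 1: r to a full sibling = 0.5.
Option 1: Σ r·B − C = (4·0.125·0.344 + 4·0.5·0.103) − 0.47 = -0.092.
Option 2: r to a grandoffspring = 0.25.
Option 2: r to a full sibling = 0.5.
Option 2: Σ r·B − C = (3·0.25·0.188 + 4·0.5·0.378) − 0.03 = 0.867.
Option 2 has the higher net inclusive-fitness payoff.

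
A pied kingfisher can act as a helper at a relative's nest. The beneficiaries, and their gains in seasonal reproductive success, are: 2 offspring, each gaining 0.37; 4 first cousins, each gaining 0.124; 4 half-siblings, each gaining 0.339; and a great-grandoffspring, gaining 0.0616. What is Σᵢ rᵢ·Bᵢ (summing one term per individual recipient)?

0.7787

r to an offspring = 1/2 (one parent–offspring link: r = (1/2)^1 = 1/2).
r to a first cousin = 0.125 (first cousins share one grandparent pair — two paths of length 4: r = 2·(1/2)^4 = 1/8).
r to a half-sibling = 0.25 (half-sibs share one parent — one path of length 2: r = (1/2)^2 = 1/4).
r to a great-grandoffspring = 1/8 (three parent–offspring links: r = (1/2)^3 = 1/8).
Summing one r·B term per recipient: 2·0.5·0.37 + 4·0.125·0.124 + 4·0.25·0.339 + 1·0.125·0.0616 = 0.7787.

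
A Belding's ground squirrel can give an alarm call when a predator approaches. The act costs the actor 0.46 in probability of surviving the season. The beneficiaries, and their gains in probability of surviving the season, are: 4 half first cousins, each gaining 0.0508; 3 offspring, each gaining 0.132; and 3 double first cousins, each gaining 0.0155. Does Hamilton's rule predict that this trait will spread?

Hamilton's rule: the trait is favored when the sum of r·B over every recipient exceeds the actor's cost C.
r to a half first cousin = 1/16 (half first cousins share one grandparent — one path of length 4: r = (1/2)^4 = 1/16).
r to an offspring = 1/2 (one parent–offspring link: r = (1/2)^1 = 1/2).
r to a double first cousin = 1/4 (double first cousins share both grandparent pairs — four paths of length 4: r = 4·(1/2)^4 = 1/4).
Summing one r·B term per recipient: 4·0.0625·0.0508 + 3·0.5·0.132 + 3·0.25·0.0155 = 0.222325.
0.222325 < 0.46: the indirect benefit is less than the cost.

No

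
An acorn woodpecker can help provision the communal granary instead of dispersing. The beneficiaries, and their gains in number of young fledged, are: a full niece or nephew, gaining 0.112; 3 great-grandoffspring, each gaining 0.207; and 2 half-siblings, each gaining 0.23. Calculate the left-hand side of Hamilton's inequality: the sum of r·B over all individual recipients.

0.220625

r to a full niece or nephew = 1/4 (full aunt/uncle↔niece/nephew: two paths of length 3 through the shared grandparent pair: r = 2·(1/2)^3 = 1/4).
r to a great-grandoffspring = 0.125 (three parent–offspring links: r = (1/2)^3 = 1/8).
r to a half-sibling = 1/4 (half-sibs share one parent — one path of length 2: r = (1/2)^2 = 1/4).
Summing one r·B term per recipient: 1·0.25·0.112 + 3·0.125·0.207 + 2·0.25·0.23 = 0.220625.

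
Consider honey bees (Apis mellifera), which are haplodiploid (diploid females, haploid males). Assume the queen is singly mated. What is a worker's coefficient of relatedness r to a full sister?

Haplodiploid full sisters inherit their father's entire haploid genome identically (contributing 1/2) and on average half of their mother's contribution (1/2 · 1/2 = 1/4); r = 1/2 + 1/4 = 3/4.

0.75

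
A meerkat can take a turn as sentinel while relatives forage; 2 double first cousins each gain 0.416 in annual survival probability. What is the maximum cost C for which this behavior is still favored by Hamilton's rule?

0.208

r to a double first cousin = 1/4 (double first cousins share both grandparent pairs — four paths of length 4: r = 4·(1/2)^4 = 1/4).
Hamilton's rule: n·r·B > C, so the trait is favored while C < n·r·B = 2·0.25·0.416 = 0.208.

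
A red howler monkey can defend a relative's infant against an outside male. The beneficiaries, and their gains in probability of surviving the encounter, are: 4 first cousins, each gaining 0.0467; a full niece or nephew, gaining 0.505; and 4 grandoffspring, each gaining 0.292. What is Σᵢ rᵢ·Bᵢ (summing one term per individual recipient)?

0.4416

r to a first cousin = 0.125 (first cousins share one grandparent pair — two paths of length 4: r = 2·(1/2)^4 = 1/8).
r to a full niece or nephew = 1/4 (full aunt/uncle↔niece/nephew: two paths of length 3 through the shared grandparent pair: r = 2·(1/2)^3 = 1/4).
r to a grandoffspring = 0.25 (two parent–offspring links: r = (1/2)^2 = 1/4).
Summing one r·B term per recipient: 4·0.125·0.0467 + 1·0.25·0.505 + 4·0.25·0.292 = 0.4416.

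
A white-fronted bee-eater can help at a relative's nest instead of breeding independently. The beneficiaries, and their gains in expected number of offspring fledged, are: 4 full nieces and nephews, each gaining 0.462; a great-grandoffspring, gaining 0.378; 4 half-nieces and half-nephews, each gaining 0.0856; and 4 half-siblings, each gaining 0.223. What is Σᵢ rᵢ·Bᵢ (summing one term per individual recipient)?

r to a full niece or nephew = 1/4 (full aunt/uncle↔niece/nephew: two paths of length 3 through the shared grandparent pair: r = 2·(1/2)^3 = 1/4).
r to a great-grandoffspring = 0.125 (three parent–offspring links: r = (1/2)^3 = 1/8).
r to a half-niece or half-nephew = 0.125 (half-aunt/uncle↔niece/nephew: one path of length 3: r = (1/2)^3 = 1/8).
r to a half-sibling = 1/4 (half-sibs share one parent — one path of length 2: r = (1/2)^2 = 1/4).
Summing one r·B term per recipient: 4·0.25·0.462 + 1·0.125·0.378 + 4·0.125·0.0856 + 4·0.25·0.223 = 0.77505.

0.77505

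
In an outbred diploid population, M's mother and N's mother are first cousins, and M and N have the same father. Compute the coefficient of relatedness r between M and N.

Relatedness sums over independent paths through distinct common ancestors.
M and N are related in two ways: second cousins through their mothers (r = 1/32) and half-sibs through their shared father (r = 1/4).
r = 1/32 + 1/4 = 0.28125.

0.28125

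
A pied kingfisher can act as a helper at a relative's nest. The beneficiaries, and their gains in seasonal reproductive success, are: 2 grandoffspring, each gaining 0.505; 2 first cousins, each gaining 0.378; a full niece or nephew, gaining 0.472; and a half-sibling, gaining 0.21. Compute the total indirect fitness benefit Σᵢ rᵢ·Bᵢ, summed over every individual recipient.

r to a grandoffspring = 0.25 (two parent–offspring links: r = (1/2)^2 = 1/4).
r to a first cousin = 1/8 (first cousins share one grandparent pair — two paths of length 4: r = 2·(1/2)^4 = 1/8).
r to a full niece or nephew = 0.25 (full aunt/uncle↔niece/nephew: two paths of length 3 through the shared grandparent pair: r = 2·(1/2)^3 = 1/4).
r to a half-sibling = 0.25 (half-sibs share one parent — one path of length 2: r = (1/2)^2 = 1/4).
Summing one r·B term per recipient: 2·0.25·0.505 + 2·0.125·0.378 + 1·0.25·0.472 + 1·0.25·0.21 = 0.5175.

0.5175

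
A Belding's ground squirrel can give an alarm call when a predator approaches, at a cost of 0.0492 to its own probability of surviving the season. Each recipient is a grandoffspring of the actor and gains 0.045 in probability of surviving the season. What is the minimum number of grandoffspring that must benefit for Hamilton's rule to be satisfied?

5

r to a grandoffspring = 1/4 (two parent–offspring links: r = (1/2)^2 = 1/4).
Hamilton's rule: n·r·B > C  ⇒  n > C/(r·B) = 0.0492/(0.25·0.045) = 4.373.
The smallest integer exceeding 4.373 is 5.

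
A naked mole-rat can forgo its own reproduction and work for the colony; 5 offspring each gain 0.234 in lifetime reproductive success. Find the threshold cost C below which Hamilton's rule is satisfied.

r to an offspring = 1/2 (one parent–offspring link: r = (1/2)^1 = 1/2).
Hamilton's rule: n·r·B > C, so the trait is favored while C < n·r·B = 5·0.5·0.234 = 0.585.

0.585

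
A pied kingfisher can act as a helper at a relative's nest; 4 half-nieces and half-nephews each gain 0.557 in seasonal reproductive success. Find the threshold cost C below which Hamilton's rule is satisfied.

0.2785

r to a half-niece or half-nephew = 0.125 (half-aunt/uncle↔niece/nephew: one path of length 3: r = (1/2)^3 = 1/8).
Hamilton's rule: n·r·B > C, so the trait is favored while C < n·r·B = 4·0.125·0.557 = 0.2785.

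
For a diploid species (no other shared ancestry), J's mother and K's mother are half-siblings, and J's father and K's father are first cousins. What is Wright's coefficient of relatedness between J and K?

With two independent routes of shared ancestry, r is the sum of the two contributions.
J and K are related in two ways: half first cousins through their mothers (r = 1/16) and second cousins through their fathers (r = 1/32).
r = 1/16 + 1/32 = 0.09375.

0.09375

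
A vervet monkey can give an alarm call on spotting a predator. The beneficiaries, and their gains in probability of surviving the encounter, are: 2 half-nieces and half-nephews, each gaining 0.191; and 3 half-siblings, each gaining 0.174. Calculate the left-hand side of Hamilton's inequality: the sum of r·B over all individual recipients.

0.17825

r to a half-niece or half-nephew = 0.125 (half-aunt/uncle↔niece/nephew: one path of length 3: r = (1/2)^3 = 1/8).
r to a half-sibling = 1/4 (half-sibs share one parent — one path of length 2: r = (1/2)^2 = 1/4).
Summing one r·B term per recipient: 2·0.125·0.191 + 3·0.25·0.174 = 0.17825.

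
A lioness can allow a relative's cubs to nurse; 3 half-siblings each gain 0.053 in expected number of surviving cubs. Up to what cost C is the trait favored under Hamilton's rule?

0.03975

r to a half-sibling = 0.25 (half-sibs share one parent — one path of length 2: r = (1/2)^2 = 1/4).
Hamilton's rule: n·r·B > C, so the trait is favored while C < n·r·B = 3·0.25·0.053 = 0.03975.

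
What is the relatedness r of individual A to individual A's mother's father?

0.25

Each parent–offspring link contributes a factor of 1/2, and independent paths through distinct common ancestors add.
Two parent–offspring links: r = (1/2)^2 = 1/4.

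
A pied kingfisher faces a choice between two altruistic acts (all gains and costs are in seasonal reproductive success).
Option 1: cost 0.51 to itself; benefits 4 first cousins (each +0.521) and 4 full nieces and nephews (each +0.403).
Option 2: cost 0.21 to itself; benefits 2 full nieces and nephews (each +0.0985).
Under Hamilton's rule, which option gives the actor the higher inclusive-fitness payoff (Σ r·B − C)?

Option 1

Option 1: r to a first cousin = 0.125.
Option 1: r to a full niece or nephew = 0.25.
Option 1: Σ r·B − C = (4·0.125·0.521 + 4·0.25·0.403) − 0.51 = 0.1535.
Option 2: r to a full niece or nephew = 0.25.
Option 2: Σ r·B − C = (2·0.25·0.0985) − 0.21 = -0.16075.
Option 1 has the higher net inclusive-fitness payoff.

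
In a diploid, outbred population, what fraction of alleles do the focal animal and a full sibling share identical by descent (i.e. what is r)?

0.5

Full sibs share both parents — two paths of length 2: r = 2·(1/2)^2 = 1/2.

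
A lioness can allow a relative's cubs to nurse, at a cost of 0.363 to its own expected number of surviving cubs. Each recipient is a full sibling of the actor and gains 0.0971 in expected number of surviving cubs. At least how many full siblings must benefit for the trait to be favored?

r to a full sibling = 1/2 (full sibs share both parents — two paths of length 2: r = 2·(1/2)^2 = 1/2).
Hamilton's rule: n·r·B > C  ⇒  n > C/(r·B) = 0.363/(0.5·0.0971) = 7.477.
The smallest integer exceeding 7.477 is 8.

8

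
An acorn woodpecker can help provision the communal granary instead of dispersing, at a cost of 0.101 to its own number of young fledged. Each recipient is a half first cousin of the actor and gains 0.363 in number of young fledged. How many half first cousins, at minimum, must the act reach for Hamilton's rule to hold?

5

r to a half first cousin = 1/16 (half first cousins share one grandparent — one path of length 4: r = (1/2)^4 = 1/16).
Hamilton's rule: n·r·B > C  ⇒  n > C/(r·B) = 0.101/(0.0625·0.363) = 4.452.
The smallest integer exceeding 4.452 is 5.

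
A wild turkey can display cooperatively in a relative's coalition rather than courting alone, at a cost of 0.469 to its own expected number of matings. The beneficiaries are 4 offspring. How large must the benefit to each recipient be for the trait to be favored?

r to an offspring = 1/2 (one parent–offspring link: r = (1/2)^1 = 1/2).
Hamilton's rule with n recipients of equal r: n·r·B > C, so B > C/(n·r) = 0.469/(4·0.5) = 0.2345.

0.2345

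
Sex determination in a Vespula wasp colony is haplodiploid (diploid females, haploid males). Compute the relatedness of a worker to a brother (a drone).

Her haploid brother carries none of their father's genes and a random half of their mother's genome; that half matches the maternal half of her own genome with probability 1/2: r = 1/2 · 1/2 = 1/4.

0.25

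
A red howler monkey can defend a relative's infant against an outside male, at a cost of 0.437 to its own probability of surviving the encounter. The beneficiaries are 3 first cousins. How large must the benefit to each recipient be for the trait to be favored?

1.1653

r to a first cousin = 1/8 (first cousins share one grandparent pair — two paths of length 4: r = 2·(1/2)^4 = 1/8).
Hamilton's rule with n recipients of equal r: n·r·B > C, so B > C/(n·r) = 0.437/(3·0.125) = 1.1653.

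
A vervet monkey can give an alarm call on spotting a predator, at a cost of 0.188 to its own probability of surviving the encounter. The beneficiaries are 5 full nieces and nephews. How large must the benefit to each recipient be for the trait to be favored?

0.1504

r to a full niece or nephew = 0.25 (full aunt/uncle↔niece/nephew: two paths of length 3 through the shared grandparent pair: r = 2·(1/2)^3 = 1/4).
Hamilton's rule with n recipients of equal r: n·r·B > C, so B > C/(n·r) = 0.188/(5·0.25) = 0.1504.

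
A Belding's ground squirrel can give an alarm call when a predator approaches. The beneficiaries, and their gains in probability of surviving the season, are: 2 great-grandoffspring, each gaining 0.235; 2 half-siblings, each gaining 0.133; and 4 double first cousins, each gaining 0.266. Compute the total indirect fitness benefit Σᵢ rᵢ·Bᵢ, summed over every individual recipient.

r to a great-grandoffspring = 1/8 (three parent–offspring links: r = (1/2)^3 = 1/8).
r to a half-sibling = 1/4 (half-sibs share one parent — one path of length 2: r = (1/2)^2 = 1/4).
r to a double first cousin = 0.25 (double first cousins share both grandparent pairs — four paths of length 4: r = 4·(1/2)^4 = 1/4).
Summing one r·B term per recipient: 2·0.125·0.235 + 2·0.25·0.133 + 4·0.25·0.266 = 0.39125.

0.39125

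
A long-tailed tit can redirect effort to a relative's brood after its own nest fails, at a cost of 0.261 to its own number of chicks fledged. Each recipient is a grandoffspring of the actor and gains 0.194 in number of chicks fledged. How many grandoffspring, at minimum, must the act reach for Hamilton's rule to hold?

r to a grandoffspring = 1/4 (two parent–offspring links: r = (1/2)^2 = 1/4).
Hamilton's rule: n·r·B > C  ⇒  n > C/(r·B) = 0.261/(0.25·0.194) = 5.381.
The smallest integer exceeding 5.381 is 6.

6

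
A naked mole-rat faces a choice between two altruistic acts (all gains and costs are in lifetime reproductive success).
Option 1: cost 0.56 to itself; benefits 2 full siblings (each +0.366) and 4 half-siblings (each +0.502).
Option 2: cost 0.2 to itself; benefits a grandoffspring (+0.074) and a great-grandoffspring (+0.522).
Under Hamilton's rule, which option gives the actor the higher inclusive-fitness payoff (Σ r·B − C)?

Option 1

Option 1: r to a full sibling = 0.5.
Option 1: r to a half-sibling = 0.25.
Option 1: Σ r·B − C = (2·0.5·0.366 + 4·0.25·0.502) − 0.56 = 0.308.
Option 2: r to a grandoffspring = 0.25.
Option 2: r to a great-grandoffspring = 0.125.
Option 2: Σ r·B − C = (1·0.25·0.074 + 1·0.125·0.522) − 0.2 = -0.11625.
Option 1 has the higher net inclusive-fitness payoff.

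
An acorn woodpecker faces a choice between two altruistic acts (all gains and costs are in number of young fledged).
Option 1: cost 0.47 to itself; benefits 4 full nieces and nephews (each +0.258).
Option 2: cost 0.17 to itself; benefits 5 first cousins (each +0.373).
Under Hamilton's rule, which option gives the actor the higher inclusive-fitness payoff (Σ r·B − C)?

Option 2

Option 1: r to a full niece or nephew = 0.25.
Option 1: Σ r·B − C = (4·0.25·0.258) − 0.47 = -0.212.
Option 2: r to a first cousin = 0.125.
Option 2: Σ r·B − C = (5·0.125·0.373) − 0.17 = 0.063125.
Option 2 has the higher net inclusive-fitness payoff.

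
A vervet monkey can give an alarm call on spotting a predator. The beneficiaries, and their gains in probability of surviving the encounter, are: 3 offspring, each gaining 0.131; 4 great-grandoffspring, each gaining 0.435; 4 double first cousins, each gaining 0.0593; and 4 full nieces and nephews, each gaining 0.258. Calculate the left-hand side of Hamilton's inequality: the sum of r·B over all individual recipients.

0.7313

r to an offspring = 1/2 (one parent–offspring link: r = (1/2)^1 = 1/2).
r to a great-grandoffspring = 1/8 (three parent–offspring links: r = (1/2)^3 = 1/8).
r to a double first cousin = 1/4 (double first cousins share both grandparent pairs — four paths of length 4: r = 4·(1/2)^4 = 1/4).
r to a full niece or nephew = 1/4 (full aunt/uncle↔niece/nephew: two paths of length 3 through the shared grandparent pair: r = 2·(1/2)^3 = 1/4).
Summing one r·B term per recipient: 3·0.5·0.131 + 4·0.125·0.435 + 4·0.25·0.0593 + 4·0.25·0.258 = 0.7313.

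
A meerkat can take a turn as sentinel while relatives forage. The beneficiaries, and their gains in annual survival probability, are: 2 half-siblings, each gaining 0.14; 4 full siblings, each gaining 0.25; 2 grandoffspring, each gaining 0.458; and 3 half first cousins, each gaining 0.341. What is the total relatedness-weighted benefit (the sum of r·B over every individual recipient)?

r to a half-sibling = 1/4 (half-sibs share one parent — one path of length 2: r = (1/2)^2 = 1/4).
r to a full sibling = 1/2 (full sibs share both parents — two paths of length 2: r = 2·(1/2)^2 = 1/2).
r to a grandoffspring = 0.25 (two parent–offspring links: r = (1/2)^2 = 1/4).
r to a half first cousin = 0.0625 (half first cousins share one grandparent — one path of length 4: r = (1/2)^4 = 1/16).
Summing one r·B term per recipient: 2·0.25·0.14 + 4·0.5·0.25 + 2·0.25·0.458 + 3·0.0625·0.341 = 0.8629375.

0.8629375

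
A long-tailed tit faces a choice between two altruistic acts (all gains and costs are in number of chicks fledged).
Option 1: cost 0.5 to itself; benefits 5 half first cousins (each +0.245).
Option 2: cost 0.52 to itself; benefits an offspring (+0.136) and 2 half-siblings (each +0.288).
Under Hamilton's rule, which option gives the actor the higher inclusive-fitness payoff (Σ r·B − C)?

Option 2

Option 1: r to a half first cousin = 0.0625.
Option 1: Σ r·B − C = (5·0.0625·0.245) − 0.5 = -0.4234375.
Option 2: r to an offspring = 0.5.
Option 2: r to a half-sibling = 0.25.
Option 2: Σ r·B − C = (1·0.5·0.136 + 2·0.25·0.288) − 0.52 = -0.308.
Option 2 has the higher net inclusive-fitness payoff.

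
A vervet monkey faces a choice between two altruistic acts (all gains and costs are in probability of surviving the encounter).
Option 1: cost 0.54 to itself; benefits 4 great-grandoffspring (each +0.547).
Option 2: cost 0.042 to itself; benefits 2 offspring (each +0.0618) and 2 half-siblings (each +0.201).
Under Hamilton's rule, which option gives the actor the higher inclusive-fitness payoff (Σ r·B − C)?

Option 2

Option 1: r to a great-grandoffspring = 0.125.
Option 1: Σ r·B − C = (4·0.125·0.547) − 0.54 = -0.2665.
Option 2: r to an offspring = 0.5.
Option 2: r to a half-sibling = 0.25.
Option 2: Σ r·B − C = (2·0.5·0.0618 + 2·0.25·0.201) − 0.042 = 0.1203.
Option 2 has the higher net inclusive-fitness payoff.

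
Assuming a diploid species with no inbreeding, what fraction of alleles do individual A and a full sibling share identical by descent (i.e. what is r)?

Each parent–offspring link contributes a factor of 1/2, and independent paths through distinct common ancestors add.
Full sibs share both parents — two paths of length 2: r = 2·(1/2)^2 = 1/2.

0.5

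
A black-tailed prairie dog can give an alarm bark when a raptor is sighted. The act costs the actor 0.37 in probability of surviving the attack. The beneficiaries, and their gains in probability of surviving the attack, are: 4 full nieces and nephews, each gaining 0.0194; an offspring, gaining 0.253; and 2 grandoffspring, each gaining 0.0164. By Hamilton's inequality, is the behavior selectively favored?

No

Hamilton's rule: the trait is favored when the sum of r·B over every recipient exceeds the actor's cost C.
r to a full niece or nephew = 1/4 (full aunt/uncle↔niece/nephew: two paths of length 3 through the shared grandparent pair: r = 2·(1/2)^3 = 1/4).
r to an offspring = 0.5 (one parent–offspring link: r = (1/2)^1 = 1/2).
r to a grandoffspring = 0.25 (two parent–offspring links: r = (1/2)^2 = 1/4).
Summing one r·B term per recipient: 4·0.25·0.0194 + 1·0.5·0.253 + 2·0.25·0.0164 = 0.1541.
0.1541 < 0.37: the indirect benefit is less than the cost.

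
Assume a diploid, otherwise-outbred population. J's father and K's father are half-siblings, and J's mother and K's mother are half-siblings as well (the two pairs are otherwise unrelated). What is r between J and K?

0.125

Wright's path rule: contributions from independent ancestry routes add.
J and K are related in two ways: half first cousins through their fathers (r = 1/16) and half first cousins through their mothers (r = 1/16).
r = 1/16 + 1/16 = 1/8 = 0.125.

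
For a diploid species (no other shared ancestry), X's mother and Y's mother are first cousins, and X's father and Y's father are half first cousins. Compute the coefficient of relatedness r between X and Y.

Relatedness sums over independent paths through distinct common ancestors.
X and Y are related in two ways: second cousins through their mothers (r = 1/32) and half second cousins through their fathers (r = 1/64).
r = 1/32 + 1/64 = 0.046875.

0.046875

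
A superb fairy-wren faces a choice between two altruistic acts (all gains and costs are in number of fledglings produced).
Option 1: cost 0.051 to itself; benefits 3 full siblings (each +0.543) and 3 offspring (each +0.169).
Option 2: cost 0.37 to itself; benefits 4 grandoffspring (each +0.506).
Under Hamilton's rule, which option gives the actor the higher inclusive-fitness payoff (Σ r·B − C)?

Option 1: r to a full sibling = 0.5.
Option 1: r to an offspring = 0.5.
Option 1: Σ r·B − C = (3·0.5·0.543 + 3·0.5·0.169) − 0.051 = 1.017.
Option 2: r to a grandoffspring = 0.25.
Option 2: Σ r·B − C = (4·0.25·0.506) − 0.37 = 0.136.
Option 1 has the higher net inclusive-fitness payoff.

Option 1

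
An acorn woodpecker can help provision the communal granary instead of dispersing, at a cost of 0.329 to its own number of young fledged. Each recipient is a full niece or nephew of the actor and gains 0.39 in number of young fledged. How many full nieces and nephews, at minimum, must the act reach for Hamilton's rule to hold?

4

r to a full niece or nephew = 0.25 (full aunt/uncle↔niece/nephew: two paths of length 3 through the shared grandparent pair: r = 2·(1/2)^3 = 1/4).
Hamilton's rule: n·r·B > C  ⇒  n > C/(r·B) = 0.329/(0.25·0.39) = 3.374.
The smallest integer exceeding 3.374 is 4.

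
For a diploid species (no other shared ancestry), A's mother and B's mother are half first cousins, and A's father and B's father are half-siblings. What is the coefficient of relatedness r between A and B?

0.078125

Independent pedigree routes through distinct common ancestors add.
A and B are related in two ways: half second cousins through their mothers (r = 1/64) and half first cousins through their fathers (r = 1/16).
r = 1/64 + 1/16 = 0.078125.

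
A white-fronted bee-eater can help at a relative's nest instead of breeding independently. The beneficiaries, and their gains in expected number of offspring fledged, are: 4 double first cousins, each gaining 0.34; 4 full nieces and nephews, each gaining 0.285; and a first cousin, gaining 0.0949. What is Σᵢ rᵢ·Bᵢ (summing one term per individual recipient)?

r to a double first cousin = 1/4 (double first cousins share both grandparent pairs — four paths of length 4: r = 4·(1/2)^4 = 1/4).
r to a full niece or nephew = 0.25 (full aunt/uncle↔niece/nephew: two paths of length 3 through the shared grandparent pair: r = 2·(1/2)^3 = 1/4).
r to a first cousin = 1/8 (first cousins share one grandparent pair — two paths of length 4: r = 2·(1/2)^4 = 1/8).
Summing one r·B term per recipient: 4·0.25·0.34 + 4·0.25·0.285 + 1·0.125·0.0949 = 0.6368625.

0.6368625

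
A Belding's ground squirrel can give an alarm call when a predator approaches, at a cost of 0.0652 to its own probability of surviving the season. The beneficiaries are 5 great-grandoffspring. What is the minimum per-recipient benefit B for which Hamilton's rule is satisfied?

r to a great-grandoffspring = 1/8 (three parent–offspring links: r = (1/2)^3 = 1/8).
Hamilton's rule with n recipients of equal r: n·r·B > C, so B > C/(n·r) = 0.0652/(5·0.125) = 0.1043.

0.1043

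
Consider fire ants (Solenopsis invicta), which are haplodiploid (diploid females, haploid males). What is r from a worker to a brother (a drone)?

0.25

Her haploid brother carries none of their father's genes and a random half of their mother's genome; that half matches the maternal half of her own genome with probability 1/2: r = 1/2 · 1/2 = 1/4.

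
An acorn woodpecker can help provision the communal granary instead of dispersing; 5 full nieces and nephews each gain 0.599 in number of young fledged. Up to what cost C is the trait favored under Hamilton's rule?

r to a full niece or nephew = 1/4 (full aunt/uncle↔niece/nephew: two paths of length 3 through the shared grandparent pair: r = 2·(1/2)^3 = 1/4).
Hamilton's rule: n·r·B > C, so the trait is favored while C < n·r·B = 5·0.25·0.599 = 0.74875.

0.74875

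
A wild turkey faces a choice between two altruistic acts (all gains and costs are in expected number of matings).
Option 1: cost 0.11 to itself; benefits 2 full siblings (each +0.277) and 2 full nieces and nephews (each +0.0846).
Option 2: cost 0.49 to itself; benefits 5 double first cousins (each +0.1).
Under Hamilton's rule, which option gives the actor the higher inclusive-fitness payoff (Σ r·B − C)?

Option 1

Option 1: r to a full sibling = 0.5.
Option 1: r to a full niece or nephew = 0.25.
Option 1: Σ r·B − C = (2·0.5·0.277 + 2·0.25·0.0846) − 0.11 = 0.2093.
Option 2: r to a double first cousin = 0.25.
Option 2: Σ r·B − C = (5·0.25·0.1) − 0.49 = -0.365.
Option 1 has the higher net inclusive-fitness payoff.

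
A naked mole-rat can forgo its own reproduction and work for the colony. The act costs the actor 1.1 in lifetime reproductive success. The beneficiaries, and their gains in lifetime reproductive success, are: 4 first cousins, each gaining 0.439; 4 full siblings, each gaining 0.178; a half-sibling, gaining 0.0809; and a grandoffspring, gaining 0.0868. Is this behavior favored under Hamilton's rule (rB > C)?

Hamilton's rule: the trait is favored when the sum of r·B over every recipient exceeds the actor's cost C.
r to a first cousin = 1/8 (first cousins share one grandparent pair — two paths of length 4: r = 2·(1/2)^4 = 1/8).
r to a full sibling = 0.5 (full sibs share both parents — two paths of length 2: r = 2·(1/2)^2 = 1/2).
r to a half-sibling = 0.25 (half-sibs share one parent — one path of length 2: r = (1/2)^2 = 1/4).
r to a grandoffspring = 1/4 (two parent–offspring links: r = (1/2)^2 = 1/4).
Summing one r·B term per recipient: 4·0.125·0.439 + 4·0.5·0.178 + 1·0.25·0.0809 + 1·0.25·0.0868 = 0.617425.
0.617425 < 1.1: the indirect benefit is less than the cost.

No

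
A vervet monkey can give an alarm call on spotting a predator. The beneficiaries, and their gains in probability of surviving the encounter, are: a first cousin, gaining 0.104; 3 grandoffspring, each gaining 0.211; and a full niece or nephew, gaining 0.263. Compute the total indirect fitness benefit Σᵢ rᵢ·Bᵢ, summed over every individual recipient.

0.237

r to a first cousin = 1/8 (first cousins share one grandparent pair — two paths of length 4: r = 2·(1/2)^4 = 1/8).
r to a grandoffspring = 0.25 (two parent–offspring links: r = (1/2)^2 = 1/4).
r to a full niece or nephew = 0.25 (full aunt/uncle↔niece/nephew: two paths of length 3 through the shared grandparent pair: r = 2·(1/2)^3 = 1/4).
Summing one r·B term per recipient: 1·0.125·0.104 + 3·0.25·0.211 + 1·0.25·0.263 = 0.237.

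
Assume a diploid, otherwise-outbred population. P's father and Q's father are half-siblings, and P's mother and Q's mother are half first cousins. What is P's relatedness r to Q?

Wright's path rule: contributions from independent ancestry routes add.
P and Q are related in two ways: half first cousins through their fathers (r = 1/16) and half second cousins through their mothers (r = 1/64).
r = 1/16 + 1/64 = 0.078125.

0.078125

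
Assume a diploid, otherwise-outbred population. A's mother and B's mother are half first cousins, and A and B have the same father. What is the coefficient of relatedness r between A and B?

0.265625

With two independent routes of shared ancestry, r is the sum of the two contributions.
A and B are related in two ways: half second cousins through their mothers (r = 1/64) and half-sibs through their shared father (r = 1/4).
r = 1/64 + 1/4 = 17/64 = 0.265625.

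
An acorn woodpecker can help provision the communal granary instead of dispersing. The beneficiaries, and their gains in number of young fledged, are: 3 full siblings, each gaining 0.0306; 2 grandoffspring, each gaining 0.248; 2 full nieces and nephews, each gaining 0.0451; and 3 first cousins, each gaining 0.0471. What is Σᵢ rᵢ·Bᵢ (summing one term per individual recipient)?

0.2101125

r to a full sibling = 0.5 (full sibs share both parents — two paths of length 2: r = 2·(1/2)^2 = 1/2).
r to a grandoffspring = 1/4 (two parent–offspring links: r = (1/2)^2 = 1/4).
r to a full niece or nephew = 1/4 (full aunt/uncle↔niece/nephew: two paths of length 3 through the shared grandparent pair: r = 2·(1/2)^3 = 1/4).
r to a first cousin = 1/8 (first cousins share one grandparent pair — two paths of length 4: r = 2·(1/2)^4 = 1/8).
Summing one r·B term per recipient: 3·0.5·0.0306 + 2·0.25·0.248 + 2·0.25·0.0451 + 3·0.125·0.0471 = 0.2101125.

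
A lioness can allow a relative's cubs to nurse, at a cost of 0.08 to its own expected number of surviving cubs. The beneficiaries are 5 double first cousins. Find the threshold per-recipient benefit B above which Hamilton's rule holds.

0.064

r to a double first cousin = 0.25 (double first cousins share both grandparent pairs — four paths of length 4: r = 4·(1/2)^4 = 1/4).
Hamilton's rule with n recipients of equal r: n·r·B > C, so B > C/(n·r) = 0.08/(5·0.25) = 0.064.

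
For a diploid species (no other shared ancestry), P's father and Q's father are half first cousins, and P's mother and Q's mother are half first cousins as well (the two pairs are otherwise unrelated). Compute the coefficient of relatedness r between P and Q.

0.03125

With two independent routes of shared ancestry, r is the sum of the two contributions.
P and Q are related in two ways: half second cousins through their fathers (r = 1/64) and half second cousins through their mothers (r = 1/64).
r = 1/64 + 1/64 = 1/32 = 0.03125.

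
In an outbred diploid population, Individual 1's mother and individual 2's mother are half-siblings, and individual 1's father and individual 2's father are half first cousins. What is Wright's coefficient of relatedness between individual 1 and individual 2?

Independent pedigree routes through distinct common ancestors add.
Individual 1 and individual 2 are related in two ways: half first cousins through their mothers (r = 1/16) and half second cousins through their fathers (r = 1/64).
r = 1/16 + 1/64 = 5/64 = 0.078125.

0.078125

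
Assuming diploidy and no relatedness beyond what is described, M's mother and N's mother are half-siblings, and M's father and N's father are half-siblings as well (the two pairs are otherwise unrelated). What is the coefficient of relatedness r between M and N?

0.125

Wright's path rule: contributions from independent ancestry routes add.
M and N are related in two ways: half first cousins through their mothers (r = 1/16) and half first cousins through their fathers (r = 1/16).
r = 1/16 + 1/16 = 0.125.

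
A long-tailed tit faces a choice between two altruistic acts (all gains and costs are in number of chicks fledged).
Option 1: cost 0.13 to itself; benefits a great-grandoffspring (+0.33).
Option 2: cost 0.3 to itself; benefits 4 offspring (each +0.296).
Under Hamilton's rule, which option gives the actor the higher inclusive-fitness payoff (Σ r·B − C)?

Option 2

Option 1: r to a great-grandoffspring = 0.125.
Option 1: Σ r·B − C = (1·0.125·0.33) − 0.13 = -0.08875.
Option 2: r to an offspring = 0.5.
Option 2: Σ r·B − C = (4·0.5·0.296) − 0.3 = 0.292.
Option 2 has the higher net inclusive-fitness payoff.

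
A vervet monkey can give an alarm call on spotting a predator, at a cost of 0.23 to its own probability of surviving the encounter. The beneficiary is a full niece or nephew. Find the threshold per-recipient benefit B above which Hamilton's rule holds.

0.92

r to a full niece or nephew = 1/4 (full aunt/uncle↔niece/nephew: two paths of length 3 through the shared grandparent pair: r = 2·(1/2)^3 = 1/4).
Hamilton's rule with n recipients of equal r: n·r·B > C, so B > C/(n·r) = 0.23/(1·0.25) = 0.92.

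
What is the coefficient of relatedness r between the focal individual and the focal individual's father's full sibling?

0.25

Each parent–offspring link contributes a factor of 1/2, and independent paths through distinct common ancestors add.
Full aunt/uncle↔niece/nephew: two paths of length 3 through the shared grandparent pair: r = 2·(1/2)^3 = 1/4.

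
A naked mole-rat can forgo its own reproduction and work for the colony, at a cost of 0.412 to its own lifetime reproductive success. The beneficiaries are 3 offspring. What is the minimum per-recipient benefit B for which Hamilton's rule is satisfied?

r to an offspring = 0.5 (one parent–offspring link: r = (1/2)^1 = 1/2).
Hamilton's rule with n recipients of equal r: n·r·B > C, so B > C/(n·r) = 0.412/(3·0.5) = 0.2747.

0.2747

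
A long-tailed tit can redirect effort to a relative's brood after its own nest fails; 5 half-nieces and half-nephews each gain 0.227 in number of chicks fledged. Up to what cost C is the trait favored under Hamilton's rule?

0.141875

r to a half-niece or half-nephew = 1/8 (half-aunt/uncle↔niece/nephew: one path of length 3: r = (1/2)^3 = 1/8).
Hamilton's rule: n·r·B > C, so the trait is favored while C < n·r·B = 5·0.125·0.227 = 0.141875.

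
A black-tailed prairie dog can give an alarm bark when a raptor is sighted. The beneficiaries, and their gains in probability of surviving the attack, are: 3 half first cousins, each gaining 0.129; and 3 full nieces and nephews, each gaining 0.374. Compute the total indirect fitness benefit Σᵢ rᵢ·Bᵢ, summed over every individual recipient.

0.3046875

r to a half first cousin = 1/16 (half first cousins share one grandparent — one path of length 4: r = (1/2)^4 = 1/16).
r to a full niece or nephew = 1/4 (full aunt/uncle↔niece/nephew: two paths of length 3 through the shared grandparent pair: r = 2·(1/2)^3 = 1/4).
Summing one r·B term per recipient: 3·0.0625·0.129 + 3·0.25·0.374 = 0.3046875.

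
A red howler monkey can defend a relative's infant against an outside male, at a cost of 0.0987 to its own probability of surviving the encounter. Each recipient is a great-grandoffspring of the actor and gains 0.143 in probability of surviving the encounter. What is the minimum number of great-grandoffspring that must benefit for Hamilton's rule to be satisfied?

6

r to a great-grandoffspring = 0.125 (three parent–offspring links: r = (1/2)^3 = 1/8).
Hamilton's rule: n·r·B > C  ⇒  n > C/(r·B) = 0.0987/(0.125·0.143) = 5.522.
The smallest integer exceeding 5.522 is 6.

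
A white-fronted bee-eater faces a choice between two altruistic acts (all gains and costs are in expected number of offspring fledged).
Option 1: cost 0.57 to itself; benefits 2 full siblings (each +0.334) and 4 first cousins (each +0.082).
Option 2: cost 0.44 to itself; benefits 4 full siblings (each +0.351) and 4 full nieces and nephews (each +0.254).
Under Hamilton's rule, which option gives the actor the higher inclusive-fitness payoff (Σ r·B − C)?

Option 2

Option 1: r to a full sibling = 0.5.
Option 1: r to a first cousin = 0.125.
Option 1: Σ r·B − C = (2·0.5·0.334 + 4·0.125·0.082) − 0.57 = -0.195.
Option 2: r to a full sibling = 0.5.
Option 2: r to a full niece or nephew = 0.25.
Option 2: Σ r·B − C = (4·0.5·0.351 + 4·0.25·0.254) − 0.44 = 0.516.
Option 2 has the higher net inclusive-fitness payoff.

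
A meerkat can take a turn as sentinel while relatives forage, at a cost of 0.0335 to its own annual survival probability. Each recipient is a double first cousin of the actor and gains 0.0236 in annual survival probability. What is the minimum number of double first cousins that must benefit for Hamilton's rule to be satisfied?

r to a double first cousin = 1/4 (double first cousins share both grandparent pairs — four paths of length 4: r = 4·(1/2)^4 = 1/4).
Hamilton's rule: n·r·B > C  ⇒  n > C/(r·B) = 0.0335/(0.25·0.0236) = 5.678.
The smallest integer exceeding 5.678 is 6.

6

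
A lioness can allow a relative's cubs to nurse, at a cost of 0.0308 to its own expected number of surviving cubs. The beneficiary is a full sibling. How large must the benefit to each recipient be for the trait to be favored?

r to a full sibling = 1/2 (full sibs share both parents — two paths of length 2: r = 2·(1/2)^2 = 1/2).
Hamilton's rule with n recipients of equal r: n·r·B > C, so B > C/(n·r) = 0.0308/(1·0.5) = 0.0616.

0.0616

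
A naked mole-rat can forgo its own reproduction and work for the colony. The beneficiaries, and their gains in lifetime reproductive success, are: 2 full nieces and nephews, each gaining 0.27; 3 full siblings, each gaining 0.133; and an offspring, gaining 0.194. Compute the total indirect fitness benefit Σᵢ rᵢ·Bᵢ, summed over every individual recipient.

0.4315

r to a full niece or nephew = 0.25 (full aunt/uncle↔niece/nephew: two paths of length 3 through the shared grandparent pair: r = 2·(1/2)^3 = 1/4).
r to a full sibling = 0.5 (full sibs share both parents — two paths of length 2: r = 2·(1/2)^2 = 1/2).
r to an offspring = 1/2 (one parent–offspring link: r = (1/2)^1 = 1/2).
Summing one r·B term per recipient: 2·0.25·0.27 + 3·0.5·0.133 + 1·0.5·0.194 = 0.4315.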